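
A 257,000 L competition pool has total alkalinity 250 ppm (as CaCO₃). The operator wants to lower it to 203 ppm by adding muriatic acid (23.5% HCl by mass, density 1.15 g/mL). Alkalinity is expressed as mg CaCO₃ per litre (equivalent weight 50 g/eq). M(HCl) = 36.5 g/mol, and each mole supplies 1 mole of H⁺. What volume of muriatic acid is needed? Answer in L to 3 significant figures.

32.6 L

Alkalinity to neutralize: (250 − 203) = 47 mg/L as CaCO₃ × 257,000 L = 12,080 g as CaCO₃.
Equivalents of H⁺ required: 12,080 ÷ 50 g/eq = 241.6 eq = 241.6 mol HCl.
Mass of HCl: 241.6 × 36.5 = 8818 g.
Mass of 23.5% solution: 8818 / 0.235 = 37,520 g.
Volume: 37,520 g ÷ 1.15 g/mL = 32,630 mL.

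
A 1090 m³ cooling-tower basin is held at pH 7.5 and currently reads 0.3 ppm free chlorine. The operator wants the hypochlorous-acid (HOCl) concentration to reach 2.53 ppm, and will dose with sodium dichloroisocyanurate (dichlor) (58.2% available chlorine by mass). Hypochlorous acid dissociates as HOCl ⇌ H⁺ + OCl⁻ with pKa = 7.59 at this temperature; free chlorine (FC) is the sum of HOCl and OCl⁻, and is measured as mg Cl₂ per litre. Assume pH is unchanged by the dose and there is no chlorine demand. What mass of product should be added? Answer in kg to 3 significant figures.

8.03 kg

Volume: 1090 m³ = 1,090,000 L.
[OCl⁻]/[HOCl] = 10^(pH − pKa) = 10^(7.5 − 7.59) = 0.8128; fraction as HOCl = 1/(1 + 0.8128) = 0.5516.
Free chlorine required for 2.53 ppm HOCl: 2.53 / 0.5516 = 4.586 ppm.
FC to add: 4.586 − 0.3 = 4.286 mg/L as Cl₂.
Cl₂ equivalent: 4.286 mg/L × 1,090,000 L = 4672 g.
Product at 58.2% available Cl: 4672 / 0.582 = 8028 g.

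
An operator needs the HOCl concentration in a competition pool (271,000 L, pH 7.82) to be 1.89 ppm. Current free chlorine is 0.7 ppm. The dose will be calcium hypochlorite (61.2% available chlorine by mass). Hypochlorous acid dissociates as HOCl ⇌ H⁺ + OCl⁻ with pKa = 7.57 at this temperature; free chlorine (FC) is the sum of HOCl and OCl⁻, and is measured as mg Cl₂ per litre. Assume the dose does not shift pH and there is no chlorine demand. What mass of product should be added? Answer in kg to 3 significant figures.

[OCl⁻]/[HOCl] = 10^(pH − pKa) = 10^(7.82 − 7.57) = 1.778; fraction as HOCl = 1/(1 + 1.778) = 0.3599.
Free chlorine required for 1.89 ppm HOCl: 1.89 / 0.3599 = 5.251 ppm.
FC to add: 5.251 − 0.7 = 4.551 mg/L as Cl₂.
Cl₂ equivalent: 4.551 mg/L × 271,000 L = 1233 g.
Product at 61.2% available Cl: 1233 / 0.612 = 2015 g.

2.02 kg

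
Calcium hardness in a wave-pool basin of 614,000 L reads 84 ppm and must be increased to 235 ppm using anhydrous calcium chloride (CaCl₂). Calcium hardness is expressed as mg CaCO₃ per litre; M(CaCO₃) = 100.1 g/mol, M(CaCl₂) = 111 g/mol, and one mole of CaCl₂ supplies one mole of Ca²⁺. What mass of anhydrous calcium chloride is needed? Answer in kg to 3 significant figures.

Hardness to add: (235 − 84) = 151 mg/L as CaCO₃ × 614,000 L = 92,710 g as CaCO₃.
Moles of Ca²⁺ (1 mol Ca²⁺ ≡ 1 mol CaCO₃): 92,710 / 100.1 g/mol = 926.2 mol.
Mass of CaCl₂: 926.2 × 111 = 102,800 g.

103 kg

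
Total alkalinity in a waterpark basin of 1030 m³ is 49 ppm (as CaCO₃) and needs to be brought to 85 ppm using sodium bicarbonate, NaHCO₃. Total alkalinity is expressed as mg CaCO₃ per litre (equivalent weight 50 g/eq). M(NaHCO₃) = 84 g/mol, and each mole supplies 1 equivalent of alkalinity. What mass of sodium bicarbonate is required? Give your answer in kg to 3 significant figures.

Volume: 1030 m³ = 1,030,000 L.
Alkalinity to add: (85 − 49) = 36 mg/L as CaCO₃ × 1,030,000 L = 37,080 g as CaCO₃.
Equivalents: 37,080 g ÷ 50 g/eq = 741.6 eq.
NaHCO₃ supplies 1 eq per mole → 741.6 mol.
Mass: 741.6 mol × 84 g/mol = 62,290 g.

62.3 kg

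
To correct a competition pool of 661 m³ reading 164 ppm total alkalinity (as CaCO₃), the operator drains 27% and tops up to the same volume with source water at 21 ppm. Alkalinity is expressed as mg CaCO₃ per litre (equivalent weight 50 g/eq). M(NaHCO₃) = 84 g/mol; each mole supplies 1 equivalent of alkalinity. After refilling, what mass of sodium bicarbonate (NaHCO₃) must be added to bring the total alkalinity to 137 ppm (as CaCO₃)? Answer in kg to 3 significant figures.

Volume: 661 m³ = 661,000 L.
After draining 27% and refilling: 164 × 0.73 + 21 × 0.27 = 125.39 ppm.
Deficit to target: 137 − 125.39 = 11.61 mg/L.
As CaCO₃: 11.61 mg/L × 661,000 L = 7674 g; ÷ 50 g/eq ÷ 1 = 153.5 mol NaHCO₃.
Mass: 153.5 × 84 = 12,890 g.

12.9 kg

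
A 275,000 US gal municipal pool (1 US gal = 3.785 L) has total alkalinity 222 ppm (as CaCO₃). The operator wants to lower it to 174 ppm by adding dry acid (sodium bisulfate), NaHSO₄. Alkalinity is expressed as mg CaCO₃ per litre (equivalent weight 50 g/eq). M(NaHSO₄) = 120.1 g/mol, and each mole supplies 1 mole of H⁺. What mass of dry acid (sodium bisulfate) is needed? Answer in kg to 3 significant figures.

120 kg

Volume: 275,000 US gal × 3.785 L/gal = 1,040,875 L.
Alkalinity to neutralize: (222 − 174) = 48 mg/L as CaCO₃ × 1,040,875 L = 49,960 g as CaCO₃.
Equivalents of H⁺ required: 49,960 ÷ 50 g/eq = 999.2 eq = 999.2 mol NaHSO₄.
Mass of NaHSO₄: 999.2 × 120.1 = 120,000 g.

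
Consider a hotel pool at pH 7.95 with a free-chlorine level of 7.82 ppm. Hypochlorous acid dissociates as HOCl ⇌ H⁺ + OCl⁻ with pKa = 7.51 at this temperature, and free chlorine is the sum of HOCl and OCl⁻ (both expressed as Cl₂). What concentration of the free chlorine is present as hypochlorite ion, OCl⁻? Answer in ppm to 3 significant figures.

[OCl⁻]/[HOCl] = 10^(pH − pKa) = 10^(7.95 − 7.51) = 10^0.44 = 2.754.
Fraction as HOCl = 1 / (1 + 2.754) = 0.2664.
OCl⁻ = (1 − 0.2664) × 7.82 ppm = 5.737 ppm.

5.74 ppm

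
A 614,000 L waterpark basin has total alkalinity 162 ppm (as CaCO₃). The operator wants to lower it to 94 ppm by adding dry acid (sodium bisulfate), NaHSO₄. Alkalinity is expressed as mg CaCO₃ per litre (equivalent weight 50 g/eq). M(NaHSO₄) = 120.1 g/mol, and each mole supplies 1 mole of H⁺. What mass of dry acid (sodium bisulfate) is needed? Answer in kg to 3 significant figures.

100 kg

Alkalinity to neutralize: (162 − 94) = 68 mg/L as CaCO₃ × 614,000 L = 41,750 g as CaCO₃.
Equivalents of H⁺ required: 41,750 ÷ 50 g/eq = 835 eq = 835 mol NaHSO₄.
Mass of NaHSO₄: 835 × 120.1 = 100,300 g.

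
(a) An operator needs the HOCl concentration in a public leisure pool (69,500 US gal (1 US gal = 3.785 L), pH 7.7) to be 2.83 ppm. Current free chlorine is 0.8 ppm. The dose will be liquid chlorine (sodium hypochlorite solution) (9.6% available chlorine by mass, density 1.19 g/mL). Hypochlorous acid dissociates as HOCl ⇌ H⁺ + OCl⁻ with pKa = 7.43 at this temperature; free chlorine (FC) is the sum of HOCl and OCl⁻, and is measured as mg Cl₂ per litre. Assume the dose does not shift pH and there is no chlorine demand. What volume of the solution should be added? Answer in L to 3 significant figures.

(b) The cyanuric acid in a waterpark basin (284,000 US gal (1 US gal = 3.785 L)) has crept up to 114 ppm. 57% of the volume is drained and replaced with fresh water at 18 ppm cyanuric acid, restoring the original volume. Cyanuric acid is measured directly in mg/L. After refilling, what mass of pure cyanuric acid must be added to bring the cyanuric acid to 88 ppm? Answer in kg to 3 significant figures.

(a) Volume: 69,500 US gal × 3.785 L/gal = 263,058 L.
(a) [OCl⁻]/[HOCl] = 10^(pH − pKa) = 10^(7.7 − 7.43) = 1.862; fraction as HOCl = 1/(1 + 1.862) = 0.3494.
(a) Free chlorine required for 2.83 ppm HOCl: 2.83 / 0.3494 = 8.1 ppm.
(a) FC to add: 8.1 − 0.8 = 7.3 mg/L as Cl₂.
(a) Cl₂ equivalent: 7.3 mg/L × 263,058 L = 1920 g.
(a) Product at 9.6% available Cl: 1920 / 0.096 = 20,000 g.
(a) Volume: 20,000 g ÷ 1.19 g/mL = 16,810 mL.

(b) Volume: 284,000 US gal × 3.785 L/gal = 1,074,940 L.
(b) After draining 57% and refilling: 114 × 0.43 + 18 × 0.57 = 59.28 ppm.
(b) Deficit to target: 88 − 59.28 = 28.72 mg/L.
(b) Mass: 28.72 mg/L × 1,074,940 L = 30,870 g cyanuric acid.

(a) 16.8 L; (b) 30.9 kg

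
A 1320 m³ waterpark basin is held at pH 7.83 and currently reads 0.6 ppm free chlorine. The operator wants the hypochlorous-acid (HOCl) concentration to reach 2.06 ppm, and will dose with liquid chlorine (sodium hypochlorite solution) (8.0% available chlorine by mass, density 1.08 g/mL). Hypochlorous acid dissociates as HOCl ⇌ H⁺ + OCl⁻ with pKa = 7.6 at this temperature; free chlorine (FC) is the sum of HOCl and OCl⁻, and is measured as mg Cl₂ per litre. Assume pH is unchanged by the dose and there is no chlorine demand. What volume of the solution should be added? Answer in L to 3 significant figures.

Volume: 1320 m³ = 1,320,000 L.
[OCl⁻]/[HOCl] = 10^(pH − pKa) = 10^(7.83 − 7.6) = 1.698; fraction as HOCl = 1/(1 + 1.698) = 0.3706.
Free chlorine required for 2.06 ppm HOCl: 2.06 / 0.3706 = 5.558 ppm.
FC to add: 5.558 − 0.6 = 4.958 mg/L as Cl₂.
Cl₂ equivalent: 4.958 mg/L × 1,320,000 L = 6545 g.
Product at 8.0% available Cl: 6545 / 0.08 = 81,810 g.
Volume: 81,810 g ÷ 1.08 g/mL = 75,750 mL.

75.8 L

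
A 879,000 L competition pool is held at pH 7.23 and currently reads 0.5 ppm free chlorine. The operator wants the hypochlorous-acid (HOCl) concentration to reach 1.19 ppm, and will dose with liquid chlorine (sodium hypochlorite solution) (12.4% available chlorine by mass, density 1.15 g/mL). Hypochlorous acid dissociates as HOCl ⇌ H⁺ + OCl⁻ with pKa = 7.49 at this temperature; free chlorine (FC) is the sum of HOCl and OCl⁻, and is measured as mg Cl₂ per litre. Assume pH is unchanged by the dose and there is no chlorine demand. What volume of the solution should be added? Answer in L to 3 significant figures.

[OCl⁻]/[HOCl] = 10^(pH − pKa) = 10^(7.23 − 7.49) = 0.5495; fraction as HOCl = 1/(1 + 0.5495) = 0.6454.
Free chlorine required for 1.19 ppm HOCl: 1.19 / 0.6454 = 1.844 ppm.
FC to add: 1.844 − 0.5 = 1.344 mg/L as Cl₂.
Cl₂ equivalent: 1.344 mg/L × 879,000 L = 1181 g.
Product at 12.4% available Cl: 1181 / 0.124 = 9527 g.
Volume: 9527 g ÷ 1.15 g/mL = 8284 mL.

8.28 L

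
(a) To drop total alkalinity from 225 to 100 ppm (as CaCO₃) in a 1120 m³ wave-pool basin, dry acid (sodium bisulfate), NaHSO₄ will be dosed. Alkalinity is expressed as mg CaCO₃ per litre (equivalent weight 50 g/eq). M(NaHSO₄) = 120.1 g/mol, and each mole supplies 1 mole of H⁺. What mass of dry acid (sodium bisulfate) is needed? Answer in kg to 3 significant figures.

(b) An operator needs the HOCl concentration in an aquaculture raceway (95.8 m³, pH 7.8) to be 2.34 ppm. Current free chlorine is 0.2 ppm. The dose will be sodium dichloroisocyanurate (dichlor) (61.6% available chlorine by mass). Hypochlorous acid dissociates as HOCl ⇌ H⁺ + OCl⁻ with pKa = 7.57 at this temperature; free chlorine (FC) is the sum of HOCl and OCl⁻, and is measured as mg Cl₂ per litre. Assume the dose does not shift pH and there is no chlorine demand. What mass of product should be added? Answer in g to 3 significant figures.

(a) Volume: 1120 m³ = 1,120,000 L.
(a) Alkalinity to neutralize: (225 − 100) = 125 mg/L as CaCO₃ × 1,120,000 L = 140,000 g as CaCO₃.
(a) Equivalents of H⁺ required: 140,000 ÷ 50 g/eq = 2800 eq = 2800 mol NaHSO₄.
(a) Mass of NaHSO₄: 2800 × 120.1 = 336,300 g.

(b) Volume: 95.8 m³ = 95,800 L.
(b) [OCl⁻]/[HOCl] = 10^(pH − pKa) = 10^(7.8 − 7.57) = 1.698; fraction as HOCl = 1/(1 + 1.698) = 0.3706.
(b) Free chlorine required for 2.34 ppm HOCl: 2.34 / 0.3706 = 6.314 ppm.
(b) FC to add: 6.314 − 0.2 = 6.114 mg/L as Cl₂.
(b) Cl₂ equivalent: 6.114 mg/L × 95,800 L = 585.7 g.
(b) Product at 61.6% available Cl: 585.7 / 0.616 = 950.8 g.

(a) 336 kg; (b) 951 g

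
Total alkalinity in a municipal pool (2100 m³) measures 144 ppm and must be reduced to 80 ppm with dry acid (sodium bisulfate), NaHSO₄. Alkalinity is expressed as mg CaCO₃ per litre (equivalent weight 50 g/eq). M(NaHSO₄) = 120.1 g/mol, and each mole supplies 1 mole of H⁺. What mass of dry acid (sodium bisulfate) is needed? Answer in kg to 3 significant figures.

323 kg

Volume: 2100 m³ = 2,100,000 L.
Alkalinity to neutralize: (144 − 80) = 64 mg/L as CaCO₃ × 2,100,000 L = 134,400 g as CaCO₃.
Equivalents of H⁺ required: 134,400 ÷ 50 g/eq = 2688 eq = 2688 mol NaHSO₄.
Mass of NaHSO₄: 2688 × 120.1 = 322,800 g.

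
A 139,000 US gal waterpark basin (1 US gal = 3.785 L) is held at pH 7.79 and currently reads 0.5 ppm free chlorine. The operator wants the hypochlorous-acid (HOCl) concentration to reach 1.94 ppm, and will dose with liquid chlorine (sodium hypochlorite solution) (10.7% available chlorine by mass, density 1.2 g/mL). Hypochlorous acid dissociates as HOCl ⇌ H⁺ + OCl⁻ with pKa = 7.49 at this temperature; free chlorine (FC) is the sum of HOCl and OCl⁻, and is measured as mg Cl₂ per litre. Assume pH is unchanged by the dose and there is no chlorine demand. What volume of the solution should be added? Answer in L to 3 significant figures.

Volume: 139,000 US gal × 3.785 L/gal = 526,115 L.
[OCl⁻]/[HOCl] = 10^(pH − pKa) = 10^(7.79 − 7.49) = 1.995; fraction as HOCl = 1/(1 + 1.995) = 0.3339.
Free chlorine required for 1.94 ppm HOCl: 1.94 / 0.3339 = 5.811 ppm.
FC to add: 5.811 − 0.5 = 5.311 mg/L as Cl₂.
Cl₂ equivalent: 5.311 mg/L × 526,115 L = 2794 g.
Product at 10.7% available Cl: 2794 / 0.107 = 26,110 g.
Volume: 26,110 g ÷ 1.2 g/mL = 21,760 mL.

21.8 L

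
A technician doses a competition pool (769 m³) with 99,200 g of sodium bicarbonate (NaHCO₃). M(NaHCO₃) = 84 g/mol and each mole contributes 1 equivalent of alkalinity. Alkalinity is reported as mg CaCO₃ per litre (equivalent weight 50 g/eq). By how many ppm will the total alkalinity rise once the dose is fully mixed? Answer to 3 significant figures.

Volume: 769 m³ = 769,000 L.
Moles of NaHCO₃: 99,200 g ÷ 84 g/mol = 1181 mol → 1181 eq of alkalinity.
As CaCO₃: 1181 eq × 50 g/eq = 59,050 g.
Rise: 59,050 g / 769,000 L × 1000 = 76.78 mg/L.

76.8 ppm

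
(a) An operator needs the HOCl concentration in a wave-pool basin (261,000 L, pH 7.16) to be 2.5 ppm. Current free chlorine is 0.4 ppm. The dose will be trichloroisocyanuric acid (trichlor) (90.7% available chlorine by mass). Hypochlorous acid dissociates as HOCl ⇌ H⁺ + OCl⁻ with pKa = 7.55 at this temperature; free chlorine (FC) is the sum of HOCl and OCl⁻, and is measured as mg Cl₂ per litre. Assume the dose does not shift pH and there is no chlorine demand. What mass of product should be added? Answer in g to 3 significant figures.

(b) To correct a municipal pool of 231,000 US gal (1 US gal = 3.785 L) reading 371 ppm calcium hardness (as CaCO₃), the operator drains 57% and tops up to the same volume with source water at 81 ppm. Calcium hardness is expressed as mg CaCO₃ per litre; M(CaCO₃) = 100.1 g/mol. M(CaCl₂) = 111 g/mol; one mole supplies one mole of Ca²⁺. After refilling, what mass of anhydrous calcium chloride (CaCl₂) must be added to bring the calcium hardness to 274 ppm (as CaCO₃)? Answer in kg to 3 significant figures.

(a) [OCl⁻]/[HOCl] = 10^(pH − pKa) = 10^(7.16 − 7.55) = 0.4074; fraction as HOCl = 1/(1 + 0.4074) = 0.7105.
(a) Free chlorine required for 2.5 ppm HOCl: 2.5 / 0.7105 = 3.518 ppm.
(a) FC to add: 3.518 − 0.4 = 3.118 mg/L as Cl₂.
(a) Cl₂ equivalent: 3.118 mg/L × 261,000 L = 813.9 g.
(a) Product at 90.7% available Cl: 813.9 / 0.907 = 897.4 g.

(b) Volume: 231,000 US gal × 3.785 L/gal = 874,335 L.
(b) After draining 57% and refilling: 371 × 0.43 + 81 × 0.57 = 205.7 ppm.
(b) Deficit to target: 274 − 205.7 = 68.3 mg/L.
(b) As CaCO₃: 68.3 mg/L × 874,335 L = 59,720 g; ÷ 100.1 = 596.6 mol Ca²⁺.
(b) Mass: 596.6 × 111 = 66,220 g.

(a) 897 g; (b) 66.2 kg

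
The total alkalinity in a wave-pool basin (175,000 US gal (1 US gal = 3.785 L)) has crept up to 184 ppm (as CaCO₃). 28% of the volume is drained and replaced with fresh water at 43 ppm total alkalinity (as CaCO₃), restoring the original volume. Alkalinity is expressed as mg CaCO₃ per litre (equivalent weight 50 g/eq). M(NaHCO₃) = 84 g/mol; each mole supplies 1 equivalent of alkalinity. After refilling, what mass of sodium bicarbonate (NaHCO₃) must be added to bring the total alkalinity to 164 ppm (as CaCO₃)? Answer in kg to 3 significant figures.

Volume: 175,000 US gal × 3.785 L/gal = 662,375 L.
After draining 28% and refilling: 184 × 0.72 + 43 × 0.28 = 144.52 ppm.
Deficit to target: 164 − 144.52 = 19.48 mg/L.
As CaCO₃: 19.48 mg/L × 662,375 L = 12,900 g; ÷ 50 g/eq ÷ 1 = 258.1 mol NaHCO₃.
Mass: 258.1 × 84 = 21,680 g.

21.7 kg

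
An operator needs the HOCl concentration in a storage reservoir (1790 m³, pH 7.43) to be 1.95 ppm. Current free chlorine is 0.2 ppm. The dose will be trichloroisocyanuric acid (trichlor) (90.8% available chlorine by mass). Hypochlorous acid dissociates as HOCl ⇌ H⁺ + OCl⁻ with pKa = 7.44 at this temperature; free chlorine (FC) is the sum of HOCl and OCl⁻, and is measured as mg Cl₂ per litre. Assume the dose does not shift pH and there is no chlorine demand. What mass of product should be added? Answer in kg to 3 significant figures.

7.21 kg

Volume: 1790 m³ = 1,790,000 L.
[OCl⁻]/[HOCl] = 10^(pH − pKa) = 10^(7.43 − 7.44) = 0.9772; fraction as HOCl = 1/(1 + 0.9772) = 0.5058.
Free chlorine required for 1.95 ppm HOCl: 1.95 / 0.5058 = 3.856 ppm.
FC to add: 3.856 − 0.2 = 3.656 mg/L as Cl₂.
Cl₂ equivalent: 3.656 mg/L × 1,790,000 L = 6544 g.
Product at 90.8% available Cl: 6544 / 0.908 = 7207 g.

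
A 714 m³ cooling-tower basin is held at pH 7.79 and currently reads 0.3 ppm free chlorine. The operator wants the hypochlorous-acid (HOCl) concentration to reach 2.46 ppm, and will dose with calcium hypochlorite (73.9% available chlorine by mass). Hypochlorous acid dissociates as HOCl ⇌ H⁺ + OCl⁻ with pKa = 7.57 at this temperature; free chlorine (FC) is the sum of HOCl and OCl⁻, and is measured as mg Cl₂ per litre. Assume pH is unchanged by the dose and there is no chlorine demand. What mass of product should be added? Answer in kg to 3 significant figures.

Volume: 714 m³ = 714,000 L.
[OCl⁻]/[HOCl] = 10^(pH − pKa) = 10^(7.79 − 7.57) = 1.66; fraction as HOCl = 1/(1 + 1.66) = 0.376.
Free chlorine required for 2.46 ppm HOCl: 2.46 / 0.376 = 6.543 ppm.
FC to add: 6.543 − 0.3 = 6.243 mg/L as Cl₂.
Cl₂ equivalent: 6.243 mg/L × 714,000 L = 4457 g.
Product at 73.9% available Cl: 4457 / 0.739 = 6031 g.

6.03 kg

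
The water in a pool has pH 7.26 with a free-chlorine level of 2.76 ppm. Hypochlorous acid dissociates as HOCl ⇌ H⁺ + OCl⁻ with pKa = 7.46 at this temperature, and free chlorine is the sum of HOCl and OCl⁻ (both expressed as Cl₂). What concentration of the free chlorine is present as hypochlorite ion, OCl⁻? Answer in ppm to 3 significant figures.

1.07 ppm

[OCl⁻]/[HOCl] = 10^(pH − pKa) = 10^(7.26 − 7.46) = 10^-0.20 = 0.631.
Fraction as HOCl = 1 / (1 + 0.631) = 0.6131.
OCl⁻ = (1 − 0.6131) × 2.76 ppm = 1.068 ppm.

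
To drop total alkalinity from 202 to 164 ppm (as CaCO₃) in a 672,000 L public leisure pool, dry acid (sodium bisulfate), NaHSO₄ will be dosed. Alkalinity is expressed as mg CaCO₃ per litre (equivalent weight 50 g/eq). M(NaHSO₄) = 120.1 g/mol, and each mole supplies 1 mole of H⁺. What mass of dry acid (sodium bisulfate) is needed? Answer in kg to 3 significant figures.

Alkalinity to neutralize: (202 − 164) = 38 mg/L as CaCO₃ × 672,000 L = 25,540 g as CaCO₃.
Equivalents of H⁺ required: 25,540 ÷ 50 g/eq = 510.7 eq = 510.7 mol NaHSO₄.
Mass of NaHSO₄: 510.7 × 120.1 = 61,340 g.

61.3 kg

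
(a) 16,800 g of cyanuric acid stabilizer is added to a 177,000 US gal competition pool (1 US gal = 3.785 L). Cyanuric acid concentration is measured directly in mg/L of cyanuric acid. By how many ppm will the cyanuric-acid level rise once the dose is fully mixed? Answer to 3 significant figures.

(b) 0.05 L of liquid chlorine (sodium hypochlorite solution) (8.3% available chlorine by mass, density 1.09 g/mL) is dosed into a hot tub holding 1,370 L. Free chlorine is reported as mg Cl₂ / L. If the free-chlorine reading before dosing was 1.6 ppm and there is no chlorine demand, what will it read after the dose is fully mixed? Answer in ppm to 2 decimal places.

(a) Volume: 177,000 US gal × 3.785 L/gal = 669,945 L.
(a) Rise: 16,800 g / 669,945 L × 1000 = 25.08 mg/L.

(b) Mass of solution: 0.05 L × 1000 mL/L × 1.09 g/mL = 54.5 g.
(b) Available chlorine delivered: 54.5 g × 0.083 = 4.524 g as Cl₂.
(b) Concentration rise: 4.524 g / 1,370 L = 3.302 mg/L = 3.30 ppm.
(b) Final FC: 1.6 + 3.30 = 4.90 ppm.

(a) 25.1 ppm; (b) 4.90 ppm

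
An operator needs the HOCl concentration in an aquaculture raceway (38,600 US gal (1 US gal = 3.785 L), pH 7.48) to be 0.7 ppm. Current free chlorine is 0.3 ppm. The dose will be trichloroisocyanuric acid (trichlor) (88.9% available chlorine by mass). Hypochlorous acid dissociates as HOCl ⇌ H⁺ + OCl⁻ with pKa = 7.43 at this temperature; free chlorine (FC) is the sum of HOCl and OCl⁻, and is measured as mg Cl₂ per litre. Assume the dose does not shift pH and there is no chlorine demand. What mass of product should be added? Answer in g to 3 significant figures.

195 g

Volume: 38,600 US gal × 3.785 L/gal = 146,101 L.
[OCl⁻]/[HOCl] = 10^(pH − pKa) = 10^(7.48 − 7.43) = 1.122; fraction as HOCl = 1/(1 + 1.122) = 0.4712.
Free chlorine required for 0.7 ppm HOCl: 0.7 / 0.4712 = 1.485 ppm.
FC to add: 1.485 − 0.3 = 1.185 mg/L as Cl₂.
Cl₂ equivalent: 1.185 mg/L × 146,101 L = 173.2 g.
Product at 88.9% available Cl: 173.2 / 0.889 = 194.8 g.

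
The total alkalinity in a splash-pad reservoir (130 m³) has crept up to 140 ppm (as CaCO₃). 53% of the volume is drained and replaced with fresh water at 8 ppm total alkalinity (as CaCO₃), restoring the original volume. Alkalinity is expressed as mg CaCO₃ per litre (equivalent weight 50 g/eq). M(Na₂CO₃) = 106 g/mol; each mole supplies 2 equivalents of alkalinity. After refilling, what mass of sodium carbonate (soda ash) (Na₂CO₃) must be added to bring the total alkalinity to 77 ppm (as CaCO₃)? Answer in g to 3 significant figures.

959 g

Volume: 130 m³ = 130,000 L.
After draining 53% and refilling: 140 × 0.47 + 8 × 0.53 = 70.04 ppm.
Deficit to target: 77 − 70.04 = 6.96 mg/L.
As CaCO₃: 6.96 mg/L × 130,000 L = 904.8 g; ÷ 50 g/eq ÷ 2 = 9.048 mol Na₂CO₃.
Mass: 9.048 × 106 = 959.1 g.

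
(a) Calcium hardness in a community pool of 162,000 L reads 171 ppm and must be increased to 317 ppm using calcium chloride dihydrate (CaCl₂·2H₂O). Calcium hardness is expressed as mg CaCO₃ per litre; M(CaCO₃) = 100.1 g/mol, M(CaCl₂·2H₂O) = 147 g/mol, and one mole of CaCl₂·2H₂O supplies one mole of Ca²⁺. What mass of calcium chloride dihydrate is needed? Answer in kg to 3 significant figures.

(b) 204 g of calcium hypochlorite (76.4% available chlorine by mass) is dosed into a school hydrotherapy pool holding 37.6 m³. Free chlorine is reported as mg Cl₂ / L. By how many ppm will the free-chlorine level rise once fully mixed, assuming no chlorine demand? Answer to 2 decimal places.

(a) Hardness to add: (317 − 171) = 146 mg/L as CaCO₃ × 162,000 L = 23,650 g as CaCO₃.
(a) Moles of Ca²⁺ (1 mol Ca²⁺ ≡ 1 mol CaCO₃): 23,650 / 100.1 g/mol = 236.3 mol.
(a) Mass of CaCl₂·2H₂O: 236.3 × 147 = 34,730 g.

(b) Volume: 37.6 m³ = 37,600 L.
(b) Available chlorine delivered: 204 g × 0.764 = 155.9 g as Cl₂.
(b) Concentration rise: 155.9 g / 37,600 L = 4.145 mg/L = 4.15 ppm.

(a) 34.7 kg; (b) 4.15 ppm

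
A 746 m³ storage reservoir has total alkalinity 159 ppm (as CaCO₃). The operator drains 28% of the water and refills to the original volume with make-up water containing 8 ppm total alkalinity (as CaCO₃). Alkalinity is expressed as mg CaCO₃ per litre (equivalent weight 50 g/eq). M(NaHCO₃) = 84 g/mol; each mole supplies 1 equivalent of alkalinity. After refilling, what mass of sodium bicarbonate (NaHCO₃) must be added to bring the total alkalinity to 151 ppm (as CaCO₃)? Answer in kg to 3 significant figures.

43.0 kg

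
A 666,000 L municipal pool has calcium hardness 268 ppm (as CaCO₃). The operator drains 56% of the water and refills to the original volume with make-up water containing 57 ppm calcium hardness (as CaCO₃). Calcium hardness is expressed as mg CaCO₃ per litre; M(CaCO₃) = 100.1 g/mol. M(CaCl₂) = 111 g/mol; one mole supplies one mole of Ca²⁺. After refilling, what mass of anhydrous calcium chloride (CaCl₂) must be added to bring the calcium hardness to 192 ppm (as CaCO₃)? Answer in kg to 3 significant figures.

31.1 kg

After draining 56% and refilling: 268 × 0.44 + 57 × 0.56 = 149.84 ppm.
Deficit to target: 192 − 149.84 = 42.16 mg/L.
As CaCO₃: 42.16 mg/L × 666,000 L = 28,080 g; ÷ 100.1 = 280.5 mol Ca²⁺.
Mass: 280.5 × 111 = 31,140 g.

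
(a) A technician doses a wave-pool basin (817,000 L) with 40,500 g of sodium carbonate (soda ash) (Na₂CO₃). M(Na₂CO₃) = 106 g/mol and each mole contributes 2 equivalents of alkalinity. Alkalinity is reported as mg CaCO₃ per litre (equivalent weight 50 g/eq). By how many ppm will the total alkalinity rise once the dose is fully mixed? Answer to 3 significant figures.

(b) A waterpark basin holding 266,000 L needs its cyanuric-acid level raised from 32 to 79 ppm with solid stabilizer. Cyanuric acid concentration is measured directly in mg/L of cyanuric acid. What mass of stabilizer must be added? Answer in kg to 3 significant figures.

(a) Moles of Na₂CO₃: 40,500 g ÷ 106 g/mol = 382.1 mol → 764.2 eq of alkalinity.
(a) As CaCO₃: 764.2 eq × 50 g/eq = 38,210 g.
(a) Rise: 38,210 g / 817,000 L × 1000 = 46.77 mg/L.

(b) CYA to add: (79 − 32) = 47 mg/L × 266,000 L = 12,500 g cyanuric acid.

(a) 46.8 ppm; (b) 12.5 kg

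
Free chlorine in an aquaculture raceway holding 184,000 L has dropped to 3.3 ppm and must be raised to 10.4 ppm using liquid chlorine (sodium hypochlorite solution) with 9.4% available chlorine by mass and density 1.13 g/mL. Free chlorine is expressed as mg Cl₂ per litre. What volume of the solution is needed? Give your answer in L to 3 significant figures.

12.3 L

Chlorine deficit: 10.4 − 3.3 = 7.1 ppm = 7.1 mg/L as Cl₂.
Cl₂ equivalent needed: 7.1 mg/L × 184,000 L = 1,306,000 mg = 1306 g.
Product at 9.4% available chlorine: 1306 / 0.094 = 13,900 g.
Volume at density 1.13 g/mL: 13,900 g ÷ 1.13 g/mL = 12,300 mL.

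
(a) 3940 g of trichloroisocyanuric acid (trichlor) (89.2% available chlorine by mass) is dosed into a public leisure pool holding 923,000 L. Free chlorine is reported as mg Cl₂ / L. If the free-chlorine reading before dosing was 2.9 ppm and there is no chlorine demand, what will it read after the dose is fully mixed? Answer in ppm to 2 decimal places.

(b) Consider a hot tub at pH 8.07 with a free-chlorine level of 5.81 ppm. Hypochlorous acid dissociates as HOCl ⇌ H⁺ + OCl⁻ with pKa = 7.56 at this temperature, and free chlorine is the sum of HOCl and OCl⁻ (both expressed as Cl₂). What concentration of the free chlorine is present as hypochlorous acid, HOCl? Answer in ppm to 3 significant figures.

(a) Available chlorine delivered: 3940 g × 0.892 = 3514 g as Cl₂.
(a) Concentration rise: 3514 g / 923,000 L = 3.808 mg/L = 3.81 ppm.
(a) Final FC: 2.9 + 3.81 = 6.71 ppm.

(b) [OCl⁻]/[HOCl] = 10^(pH − pKa) = 10^(8.07 − 7.56) = 10^0.51 = 3.236.
(b) Fraction as HOCl = 1 / (1 + 3.236) = 0.2361.
(b) HOCl = 0.2361 × 5.81 ppm = 1.372 ppm.

(a) 6.71 ppm; (b) 1.37 ppm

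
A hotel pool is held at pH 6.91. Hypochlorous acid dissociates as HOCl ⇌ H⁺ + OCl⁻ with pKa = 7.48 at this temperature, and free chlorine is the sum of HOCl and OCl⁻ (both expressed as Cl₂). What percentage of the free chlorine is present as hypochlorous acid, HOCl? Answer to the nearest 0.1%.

[OCl⁻]/[HOCl] = 10^(pH − pKa) = 10^(6.91 − 7.48) = 10^-0.57 = 0.2692.
Fraction as HOCl = 1 / (1 + 0.2692) = 0.7879.

78.8%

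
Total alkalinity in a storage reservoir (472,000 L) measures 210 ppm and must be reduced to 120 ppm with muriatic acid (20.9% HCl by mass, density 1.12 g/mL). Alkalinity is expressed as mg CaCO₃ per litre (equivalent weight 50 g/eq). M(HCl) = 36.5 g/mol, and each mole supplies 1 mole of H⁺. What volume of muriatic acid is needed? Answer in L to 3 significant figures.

132 L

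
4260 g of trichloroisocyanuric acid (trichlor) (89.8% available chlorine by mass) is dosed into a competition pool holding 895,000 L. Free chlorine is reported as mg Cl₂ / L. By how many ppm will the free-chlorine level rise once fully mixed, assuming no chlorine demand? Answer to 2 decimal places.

Available chlorine delivered: 4260 g × 0.898 = 3825 g as Cl₂.
Concentration rise: 3825 g / 895,000 L = 4.274 mg/L = 4.27 ppm.

4.27 ppm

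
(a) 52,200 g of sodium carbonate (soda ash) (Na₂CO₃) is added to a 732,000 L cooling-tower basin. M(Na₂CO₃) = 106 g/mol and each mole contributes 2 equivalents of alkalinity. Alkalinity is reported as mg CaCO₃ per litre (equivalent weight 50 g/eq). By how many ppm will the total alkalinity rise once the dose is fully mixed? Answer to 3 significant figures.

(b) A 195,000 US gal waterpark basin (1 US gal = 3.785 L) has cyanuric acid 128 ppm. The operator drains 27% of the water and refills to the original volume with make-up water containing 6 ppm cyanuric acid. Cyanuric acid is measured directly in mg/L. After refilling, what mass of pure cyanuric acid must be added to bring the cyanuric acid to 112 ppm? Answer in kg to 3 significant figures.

(a) Moles of Na₂CO₃: 52,200 g ÷ 106 g/mol = 492.5 mol → 984.9 eq of alkalinity.
(a) As CaCO₃: 984.9 eq × 50 g/eq = 49,250 g.
(a) Rise: 49,250 g / 732,000 L × 1000 = 67.27 mg/L.

(b) Volume: 195,000 US gal × 3.785 L/gal = 738,075 L.
(b) After draining 27% and refilling: 128 × 0.73 + 6 × 0.27 = 95.06 ppm.
(b) Deficit to target: 112 − 95.06 = 16.94 mg/L.
(b) Mass: 16.94 mg/L × 738,075 L = 12,500 g cyanuric acid.

(a) 67.3 ppm; (b) 12.5 kg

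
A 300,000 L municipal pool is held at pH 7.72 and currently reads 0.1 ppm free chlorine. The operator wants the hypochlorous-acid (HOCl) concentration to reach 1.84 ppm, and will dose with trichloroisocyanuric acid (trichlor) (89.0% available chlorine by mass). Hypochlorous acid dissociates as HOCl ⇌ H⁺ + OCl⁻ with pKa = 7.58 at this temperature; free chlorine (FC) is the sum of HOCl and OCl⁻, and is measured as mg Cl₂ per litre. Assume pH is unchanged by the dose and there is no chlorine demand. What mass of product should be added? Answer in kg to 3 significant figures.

1.44 kg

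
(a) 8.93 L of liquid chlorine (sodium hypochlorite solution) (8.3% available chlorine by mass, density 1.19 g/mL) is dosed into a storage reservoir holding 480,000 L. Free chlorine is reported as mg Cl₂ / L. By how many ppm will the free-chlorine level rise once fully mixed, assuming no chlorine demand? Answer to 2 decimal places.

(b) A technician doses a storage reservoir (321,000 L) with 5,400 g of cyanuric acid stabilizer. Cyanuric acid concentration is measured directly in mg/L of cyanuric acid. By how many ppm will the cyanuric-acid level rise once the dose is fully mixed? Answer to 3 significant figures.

(a) 1.84 ppm; (b) 16.8 ppm

(a) Mass of solution: 8.93 L × 1000 mL/L × 1.19 g/mL = 10,630 g.
(a) Available chlorine delivered: 10,630 g × 0.083 = 882 g as Cl₂.
(a) Concentration rise: 882 g / 480,000 L = 1.838 mg/L = 1.84 ppm.

(b) Rise: 5,400 g / 321,000 L × 1000 = 16.82 mg/L.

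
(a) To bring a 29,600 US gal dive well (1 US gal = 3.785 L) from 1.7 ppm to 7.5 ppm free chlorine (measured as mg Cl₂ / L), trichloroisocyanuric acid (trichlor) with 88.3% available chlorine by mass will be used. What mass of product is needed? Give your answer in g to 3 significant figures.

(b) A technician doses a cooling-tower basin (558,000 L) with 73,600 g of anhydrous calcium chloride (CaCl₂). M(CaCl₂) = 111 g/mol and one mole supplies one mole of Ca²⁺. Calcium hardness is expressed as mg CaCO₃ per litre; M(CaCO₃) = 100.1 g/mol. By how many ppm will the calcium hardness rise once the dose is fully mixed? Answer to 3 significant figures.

(a) 736 g; (b) 119 ppm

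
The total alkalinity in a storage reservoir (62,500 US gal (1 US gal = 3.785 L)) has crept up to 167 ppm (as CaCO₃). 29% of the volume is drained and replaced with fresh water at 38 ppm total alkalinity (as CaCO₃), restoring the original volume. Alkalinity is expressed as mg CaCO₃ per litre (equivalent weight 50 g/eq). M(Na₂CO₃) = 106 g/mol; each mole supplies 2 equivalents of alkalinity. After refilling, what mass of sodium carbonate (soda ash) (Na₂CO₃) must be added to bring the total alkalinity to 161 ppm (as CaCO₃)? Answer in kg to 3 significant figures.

Volume: 62,500 US gal × 3.785 L/gal = 236,562 L.
After draining 29% and refilling: 167 × 0.71 + 38 × 0.29 = 129.59 ppm.
Deficit to target: 161 − 129.59 = 31.41 mg/L.
As CaCO₃: 31.41 mg/L × 236,562 L = 7430 g; ÷ 50 g/eq ÷ 2 = 74.3 mol Na₂CO₃.
Mass: 74.3 × 106 = 7876 g.

7.88 kg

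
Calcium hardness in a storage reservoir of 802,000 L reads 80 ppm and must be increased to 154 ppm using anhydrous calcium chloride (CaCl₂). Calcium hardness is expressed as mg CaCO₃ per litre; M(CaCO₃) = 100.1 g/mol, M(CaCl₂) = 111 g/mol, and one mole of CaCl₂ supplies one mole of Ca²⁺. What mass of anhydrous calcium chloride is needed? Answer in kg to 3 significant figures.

Hardness to add: (154 − 80) = 74 mg/L as CaCO₃ × 802,000 L = 59,350 g as CaCO₃.
Moles of Ca²⁺ (1 mol Ca²⁺ ≡ 1 mol CaCO₃): 59,350 / 100.1 g/mol = 592.9 mol.
Mass of CaCl₂: 592.9 × 111 = 65,810 g.

65.8 kg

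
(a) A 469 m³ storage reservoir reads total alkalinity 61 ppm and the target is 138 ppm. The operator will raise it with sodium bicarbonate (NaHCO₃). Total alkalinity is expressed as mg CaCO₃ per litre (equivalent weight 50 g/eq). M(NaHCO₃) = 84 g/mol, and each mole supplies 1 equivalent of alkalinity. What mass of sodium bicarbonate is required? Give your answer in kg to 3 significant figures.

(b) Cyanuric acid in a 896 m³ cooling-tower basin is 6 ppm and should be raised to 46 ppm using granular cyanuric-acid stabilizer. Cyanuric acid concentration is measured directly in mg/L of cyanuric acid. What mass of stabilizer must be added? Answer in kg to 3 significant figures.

(a) 60.7 kg; (b) 35.8 kg

(a) Volume: 469 m³ = 469,000 L.
(a) Alkalinity to add: (138 − 61) = 77 mg/L as CaCO₃ × 469,000 L = 36,110 g as CaCO₃.
(a) Equivalents: 36,110 g ÷ 50 g/eq = 722.3 eq.
(a) NaHCO₃ supplies 1 eq per mole → 722.3 mol.
(a) Mass: 722.3 mol × 84 g/mol = 60,670 g.

(b) Volume: 896 m³ = 896,000 L.
(b) CYA to add: (46 − 6) = 40 mg/L × 896,000 L = 35,840 g cyanuric acid.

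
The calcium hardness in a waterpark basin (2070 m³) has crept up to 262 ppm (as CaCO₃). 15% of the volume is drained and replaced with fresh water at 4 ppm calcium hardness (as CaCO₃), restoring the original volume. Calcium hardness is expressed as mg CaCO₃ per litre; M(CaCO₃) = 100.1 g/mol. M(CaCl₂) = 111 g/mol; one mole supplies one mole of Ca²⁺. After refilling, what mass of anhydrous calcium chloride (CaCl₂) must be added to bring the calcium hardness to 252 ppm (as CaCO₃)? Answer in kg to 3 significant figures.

65.9 kg

Volume: 2070 m³ = 2,070,000 L.
After draining 15% and refilling: 262 × 0.85 + 4 × 0.15 = 223.3 ppm.
Deficit to target: 252 − 223.3 = 28.7 mg/L.
As CaCO₃: 28.7 mg/L × 2,070,000 L = 59,410 g; ÷ 100.1 = 593.5 mol Ca²⁺.
Mass: 593.5 × 111 = 65,880 g.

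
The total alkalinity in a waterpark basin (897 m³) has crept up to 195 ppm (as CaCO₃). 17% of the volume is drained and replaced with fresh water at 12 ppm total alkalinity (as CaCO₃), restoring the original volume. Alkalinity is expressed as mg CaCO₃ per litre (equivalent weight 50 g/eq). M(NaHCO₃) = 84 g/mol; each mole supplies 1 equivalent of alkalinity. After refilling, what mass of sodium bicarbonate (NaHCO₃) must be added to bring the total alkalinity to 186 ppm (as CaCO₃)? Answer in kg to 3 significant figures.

Volume: 897 m³ = 897,000 L.
After draining 17% and refilling: 195 × 0.83 + 12 × 0.17 = 163.89 ppm.
Deficit to target: 186 − 163.89 = 22.11 mg/L.
As CaCO₃: 22.11 mg/L × 897,000 L = 19,830 g; ÷ 50 g/eq ÷ 1 = 396.7 mol NaHCO₃.
Mass: 396.7 × 84 = 33,320 g.

33.3 kg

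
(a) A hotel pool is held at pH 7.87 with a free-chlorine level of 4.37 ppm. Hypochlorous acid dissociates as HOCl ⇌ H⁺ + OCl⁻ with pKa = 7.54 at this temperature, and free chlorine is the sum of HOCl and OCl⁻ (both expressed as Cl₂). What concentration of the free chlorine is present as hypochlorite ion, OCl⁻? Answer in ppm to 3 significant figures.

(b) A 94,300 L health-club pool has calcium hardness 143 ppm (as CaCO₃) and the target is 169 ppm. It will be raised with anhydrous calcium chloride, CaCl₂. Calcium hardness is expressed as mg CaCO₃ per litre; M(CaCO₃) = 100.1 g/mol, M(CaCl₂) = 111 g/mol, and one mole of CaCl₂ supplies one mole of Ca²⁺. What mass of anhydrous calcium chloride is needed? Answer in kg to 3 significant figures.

(a) [OCl⁻]/[HOCl] = 10^(pH − pKa) = 10^(7.87 − 7.54) = 10^0.33 = 2.138.
(a) Fraction as HOCl = 1 / (1 + 2.138) = 0.3187.
(a) OCl⁻ = (1 − 0.3187) × 4.37 ppm = 2.977 ppm.

(b) Hardness to add: (169 − 143) = 26 mg/L as CaCO₃ × 94,300 L = 2452 g as CaCO₃.
(b) Moles of Ca²⁺ (1 mol Ca²⁺ ≡ 1 mol CaCO₃): 2452 / 100.1 g/mol = 24.49 mol.
(b) Mass of CaCl₂: 24.49 × 111 = 2719 g.

(a) 2.98 ppm; (b) 2.72 kg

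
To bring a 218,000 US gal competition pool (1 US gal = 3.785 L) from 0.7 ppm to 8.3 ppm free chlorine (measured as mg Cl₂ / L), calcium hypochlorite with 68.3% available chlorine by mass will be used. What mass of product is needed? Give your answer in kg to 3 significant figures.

9.18 kg

Volume: 218,000 US gal × 3.785 L/gal = 825,130 L.
Chlorine deficit: 8.3 − 0.7 = 7.6 ppm = 7.6 mg/L as Cl₂.
Cl₂ equivalent needed: 7.6 mg/L × 825,130 L = 6,271,000 mg = 6271 g.
Product at 68.3% available chlorine: 6271 / 0.683 = 9182 g.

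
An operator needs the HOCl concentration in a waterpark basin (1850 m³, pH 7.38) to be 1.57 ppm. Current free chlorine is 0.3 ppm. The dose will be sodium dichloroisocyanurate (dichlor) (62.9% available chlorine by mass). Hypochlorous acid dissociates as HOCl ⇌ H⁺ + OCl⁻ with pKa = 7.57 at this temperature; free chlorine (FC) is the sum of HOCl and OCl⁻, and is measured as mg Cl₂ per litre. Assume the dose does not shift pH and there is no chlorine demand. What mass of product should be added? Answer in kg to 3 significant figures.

Volume: 1850 m³ = 1,850,000 L.
[OCl⁻]/[HOCl] = 10^(pH − pKa) = 10^(7.38 − 7.57) = 0.6457; fraction as HOCl = 1/(1 + 0.6457) = 0.6077.
Free chlorine required for 1.57 ppm HOCl: 1.57 / 0.6077 = 2.584 ppm.
FC to add: 2.584 − 0.3 = 2.284 mg/L as Cl₂.
Cl₂ equivalent: 2.284 mg/L × 1,850,000 L = 4225 g.
Product at 62.9% available Cl: 4225 / 0.629 = 6717 g.

6.72 kg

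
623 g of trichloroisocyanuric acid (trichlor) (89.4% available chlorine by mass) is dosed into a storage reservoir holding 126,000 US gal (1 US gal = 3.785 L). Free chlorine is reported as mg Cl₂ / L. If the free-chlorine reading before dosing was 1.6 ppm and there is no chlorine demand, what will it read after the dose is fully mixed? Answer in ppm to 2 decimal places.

2.77 ppm

Volume: 126,000 US gal × 3.785 L/gal = 476,910 L.
Available chlorine delivered: 623 g × 0.894 = 557 g as Cl₂.
Concentration rise: 557 g / 476,910 L = 1.168 mg/L = 1.17 ppm.
Final FC: 1.6 + 1.17 = 2.77 ppm.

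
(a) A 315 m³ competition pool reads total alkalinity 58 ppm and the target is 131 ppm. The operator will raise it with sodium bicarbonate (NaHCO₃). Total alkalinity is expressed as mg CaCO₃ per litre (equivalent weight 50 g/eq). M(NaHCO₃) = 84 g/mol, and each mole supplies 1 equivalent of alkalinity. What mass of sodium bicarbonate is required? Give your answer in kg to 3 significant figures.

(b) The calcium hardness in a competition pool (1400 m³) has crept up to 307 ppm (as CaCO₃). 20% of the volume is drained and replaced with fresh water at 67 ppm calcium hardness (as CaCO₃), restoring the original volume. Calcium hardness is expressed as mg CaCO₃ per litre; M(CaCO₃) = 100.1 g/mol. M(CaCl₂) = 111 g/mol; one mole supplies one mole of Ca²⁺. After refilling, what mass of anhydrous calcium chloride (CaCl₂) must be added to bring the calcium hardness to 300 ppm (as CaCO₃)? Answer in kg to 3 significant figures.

(a) 38.6 kg; (b) 63.7 kg

(a) Volume: 315 m³ = 315,000 L.
(a) Alkalinity to add: (131 − 58) = 73 mg/L as CaCO₃ × 315,000 L = 23,000 g as CaCO₃.
(a) Equivalents: 23,000 g ÷ 50 g/eq = 459.9 eq.
(a) NaHCO₃ supplies 1 eq per mole → 459.9 mol.
(a) Mass: 459.9 mol × 84 g/mol = 38,630 g.

(b) Volume: 1400 m³ = 1,400,000 L.
(b) After draining 20% and refilling: 307 × 0.80 + 67 × 0.20 = 259 ppm.
(b) Deficit to target: 300 − 259 = 41 mg/L.
(b) As CaCO₃: 41 mg/L × 1,400,000 L = 57,400 g; ÷ 100.1 = 573.4 mol Ca²⁺.
(b) Mass: 573.4 × 111 = 63,650 g.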